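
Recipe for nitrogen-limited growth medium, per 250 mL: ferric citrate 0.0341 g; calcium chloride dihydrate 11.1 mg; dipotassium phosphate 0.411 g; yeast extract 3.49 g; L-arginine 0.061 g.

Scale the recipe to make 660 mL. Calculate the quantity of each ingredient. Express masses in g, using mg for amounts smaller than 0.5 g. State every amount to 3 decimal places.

Ratio of target to recipe volume: 660 / 250 = 2.64.
ferric citrate: 0.0341 g × (660 mL / 250 mL) = 0.090024 g = 90.024 mg
calcium chloride dihydrate: 11.1 mg × (660 mL / 250 mL) = 29.304 mg
dipotassium phosphate: 0.411 g × (660 mL / 250 mL) = 1.085 g
yeast extract: 3.49 g × (660 mL / 250 mL) = 9.214 g
L-arginine: 0.061 g × (660 mL / 250 mL) = 0.16104 g = 161.040 mg

ferric citrate 90.024 mg; calcium chloride dihydrate 29.304 mg; dipotassium phosphate 1.085 g; yeast extract 9.214 g; L-arginine 161.040 mg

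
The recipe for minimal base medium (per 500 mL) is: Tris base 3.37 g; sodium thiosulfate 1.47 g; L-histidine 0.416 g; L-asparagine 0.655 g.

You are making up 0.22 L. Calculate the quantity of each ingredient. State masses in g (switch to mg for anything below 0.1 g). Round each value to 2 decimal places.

Scale factor = 220 mL / 500 mL = 0.44.
Tris base: 3.37 g × (220 mL / 500 mL) = 1.48 g
sodium thiosulfate: 1.47 g × (220 mL / 500 mL) = 0.65 g
L-histidine: 0.416 g × (220 mL / 500 mL) = 0.18 g
L-asparagine: 0.655 g × (220 mL / 500 mL) = 0.29 g

Tris base 1.48 g; sodium thiosulfate 0.65 g; L-histidine 0.18 g; L-asparagine 0.29 g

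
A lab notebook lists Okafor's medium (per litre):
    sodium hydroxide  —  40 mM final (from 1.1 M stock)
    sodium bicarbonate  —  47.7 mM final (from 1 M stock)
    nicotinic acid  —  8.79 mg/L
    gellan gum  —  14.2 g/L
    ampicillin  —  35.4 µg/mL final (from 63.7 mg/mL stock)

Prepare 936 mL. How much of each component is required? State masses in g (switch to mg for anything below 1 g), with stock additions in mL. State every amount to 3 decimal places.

Scale factor relative to 1 L: 0.936.
sodium hydroxide: dilute stock: 40 mM × 936 mL ÷ 1100 mM = 34.036 mL
sodium bicarbonate: dilute stock: 47.7 mM × 936 mL ÷ 1000 mM = 44.647 mL
nicotinic acid: 8.79 mg/L × 0.936 L = 8.227 mg
gellan gum: 14.2 g/L × 0.936 L = 13.291 g
ampicillin: V = C2·V2/C1 = 35.4 µg/mL × 936 mL ÷ 63700 µg/mL = 0.520 mL

sodium hydroxide 34.036 mL; sodium bicarbonate 44.647 mL; nicotinic acid 8.227 mg; gellan gum 13.291 g; ampicillin 0.520 mL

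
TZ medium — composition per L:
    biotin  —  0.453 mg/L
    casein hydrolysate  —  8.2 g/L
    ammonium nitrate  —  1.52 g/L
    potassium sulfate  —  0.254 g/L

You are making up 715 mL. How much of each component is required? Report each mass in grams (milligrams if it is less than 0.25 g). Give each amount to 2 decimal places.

biotin 0.32 mg; casein hydrolysate 5.86 g; ammonium nitrate 1.09 g; potassium sulfate 181.61 mg

Target volume = 715 mL = 0.715 L.
biotin: 0.453 mg/L × 0.715 L = 0.32 mg
casein hydrolysate: 8.2 g/L × 0.715 L = 5.86 g
ammonium nitrate: 1.52 g/L × 0.715 L = 1.09 g
potassium sulfate: 0.254 g/L × 0.715 L = 0.18161 g = 181.61 mg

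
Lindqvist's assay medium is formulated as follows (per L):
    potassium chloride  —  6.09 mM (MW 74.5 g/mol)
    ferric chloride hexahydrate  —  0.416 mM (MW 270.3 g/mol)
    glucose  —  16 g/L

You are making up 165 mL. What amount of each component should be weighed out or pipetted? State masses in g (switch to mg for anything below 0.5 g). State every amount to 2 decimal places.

Target volume = 165 mL = 0.165 L.
potassium chloride: 6.09 mmol/L × 74.5 mg/mmol × 0.165 L = 74.86 mg
ferric chloride hexahydrate: 0.416 mmol/L × 270.3 mg/mmol × 0.165 L = 18.55 mg
glucose: 16 g/L × 0.165 L = 2.64 g

potassium chloride 74.86 mg; ferric chloride hexahydrate 18.55 mg; glucose 2.64 g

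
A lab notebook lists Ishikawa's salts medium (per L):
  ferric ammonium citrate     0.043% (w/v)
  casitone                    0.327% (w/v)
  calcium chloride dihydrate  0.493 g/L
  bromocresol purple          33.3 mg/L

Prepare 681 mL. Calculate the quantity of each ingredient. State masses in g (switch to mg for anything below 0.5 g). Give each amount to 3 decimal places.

Target volume = 681 mL = 0.681 L.
ferric ammonium citrate: 0.043% w/v = 0.43 g/L → 0.43 × 0.681 L = 0.29283 g = 292.830 mg
casitone: 0.327 g per 100 mL × 681 mL ÷ 100 = 2.227 g
calcium chloride dihydrate: 0.493 g/L × 0.681 L = 0.335733 g = 335.733 mg
bromocresol purple: 33.3 mg/L × 0.681 L = 22.677 mg

ferric ammonium citrate 292.830 mg; casitone 2.227 g; calcium chloride dihydrate 335.733 mg; bromocresol purple 22.677 mg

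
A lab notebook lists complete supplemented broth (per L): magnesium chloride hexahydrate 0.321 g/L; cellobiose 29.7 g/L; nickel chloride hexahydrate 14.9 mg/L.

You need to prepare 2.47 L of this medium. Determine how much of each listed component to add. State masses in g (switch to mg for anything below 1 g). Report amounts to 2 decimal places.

magnesium chloride hexahydrate 792.87 mg; cellobiose 73.36 g; nickel chloride hexahydrate 36.80 mg

Scale factor relative to 1 L: 2.47.
magnesium chloride hexahydrate: 0.321 g/L × 2.47 L = 0.79287 g = 792.87 mg
cellobiose: 29.7 g/L × 2.47 L = 73.36 g
nickel chloride hexahydrate: 14.9 mg/L × 2.47 L = 36.80 mg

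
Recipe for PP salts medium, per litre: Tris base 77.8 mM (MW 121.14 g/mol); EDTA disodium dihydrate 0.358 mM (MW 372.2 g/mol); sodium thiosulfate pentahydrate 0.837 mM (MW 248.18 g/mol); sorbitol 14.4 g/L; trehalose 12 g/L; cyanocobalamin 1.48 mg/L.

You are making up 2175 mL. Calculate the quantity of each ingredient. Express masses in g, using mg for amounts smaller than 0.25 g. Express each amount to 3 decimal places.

Tris base 20.499 g; EDTA disodium dihydrate 0.290 g; sodium thiosulfate pentahydrate 0.452 g; sorbitol 31.320 g; trehalose 26.100 g; cyanocobalamin 3.219 mg

Working volume: 2175 mL = 2.175 L.
Tris base: 77.8 mmol/L × 121.14 g/mol × 2.175 L ÷ 1000 = 20.499 g
EDTA disodium dihydrate: 0.358 mmol/L × 372.2 g/mol × 2.175 L ÷ 1000 = 0.290 g
sodium thiosulfate pentahydrate: 0.837 mmol/L × 248.18 g/mol × 2.175 L ÷ 1000 = 0.452 g
sorbitol: 14.4 g/L × 2.175 L = 31.320 g
trehalose: 12 g/L × 2.175 L = 26.100 g
cyanocobalamin: 1.48 mg/L × 2.175 L = 3.219 mg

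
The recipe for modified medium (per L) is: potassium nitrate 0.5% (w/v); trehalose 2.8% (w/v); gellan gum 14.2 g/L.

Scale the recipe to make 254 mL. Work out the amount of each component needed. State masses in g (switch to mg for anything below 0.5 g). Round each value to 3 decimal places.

potassium nitrate 1.270 g; trehalose 7.112 g; gellan gum 3.607 g

Working volume: 254 mL = 0.254 L.
potassium nitrate: 0.5 g per 100 mL × 254 mL ÷ 100 = 1.270 g
trehalose: 2.8 g per 100 mL × 254 mL ÷ 100 = 7.112 g
gellan gum: 14.2 g/L × 0.254 L = 3.607 g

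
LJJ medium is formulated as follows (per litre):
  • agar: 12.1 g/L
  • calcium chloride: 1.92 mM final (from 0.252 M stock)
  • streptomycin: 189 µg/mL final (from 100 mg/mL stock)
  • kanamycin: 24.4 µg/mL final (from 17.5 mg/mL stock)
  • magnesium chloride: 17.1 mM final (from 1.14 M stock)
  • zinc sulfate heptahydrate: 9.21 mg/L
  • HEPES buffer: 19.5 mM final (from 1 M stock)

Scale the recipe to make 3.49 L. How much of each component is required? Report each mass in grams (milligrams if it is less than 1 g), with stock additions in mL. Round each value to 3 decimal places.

agar 42.229 g; calcium chloride 26.590 mL; streptomycin 6.596 mL; kanamycin 4.866 mL; magnesium chloride 52.350 mL; zinc sulfate heptahydrate 32.143 mg; HEPES buffer 68.055 mL

Scale factor relative to 1 L: 3.49.
agar: 12.1 g/L × 3.49 L = 42.229 g
calcium chloride: dilute stock: 1.92 mM × 3490 mL ÷ 252 mM = 26.590 mL
streptomycin: C1V1 = C2V2 → 189 µg/mL × 3490 mL ÷ 100000 µg/mL = 6.596 mL
kanamycin: dilute stock: 24.4 µg/mL × 3490 mL ÷ 17500 µg/mL = 4.866 mL
magnesium chloride: C1V1 = C2V2 → 17.1 mM × 3490 mL ÷ 1140 mM = 52.350 mL
zinc sulfate heptahydrate: 9.21 mg/L × 3.49 L = 32.143 mg
HEPES buffer: V = C2·V2/C1 = 19.5 mM × 3490 mL ÷ 1000 mM = 68.055 mL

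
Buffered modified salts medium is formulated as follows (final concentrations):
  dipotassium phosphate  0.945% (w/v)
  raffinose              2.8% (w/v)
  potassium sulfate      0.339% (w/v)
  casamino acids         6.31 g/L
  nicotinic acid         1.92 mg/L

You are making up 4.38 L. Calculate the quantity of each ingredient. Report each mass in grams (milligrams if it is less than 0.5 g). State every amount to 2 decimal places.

Working volume: 4.38 L.
dipotassium phosphate: 0.945 g per 100 mL × 4380 mL ÷ 100 = 41.39 g
raffinose: 2.8 g per 100 mL × 4380 mL ÷ 100 = 122.64 g
potassium sulfate: 0.339% w/v = 3.39 g/L → 3.39 × 4.38 L = 14.85 g
casamino acids: 6.31 g/L × 4.38 L = 27.64 g
nicotinic acid: 1.92 mg/L × 4.38 L = 8.41 mg

dipotassium phosphate 41.39 g; raffinose 122.64 g; potassium sulfate 14.85 g; casamino acids 27.64 g; nicotinic acid 8.41 mg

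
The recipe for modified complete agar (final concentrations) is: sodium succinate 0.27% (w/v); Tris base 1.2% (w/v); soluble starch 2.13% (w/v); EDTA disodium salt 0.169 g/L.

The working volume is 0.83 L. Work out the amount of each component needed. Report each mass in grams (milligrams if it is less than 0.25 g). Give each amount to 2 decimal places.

Scale factor relative to 1 L: 0.83.
sodium succinate: 0.27 g per 100 mL × 830 mL ÷ 100 = 2.24 g
Tris base: 1.2% w/v = 12 g/L → 12 × 0.83 L = 9.96 g
soluble starch: 2.13 g per 100 mL × 830 mL ÷ 100 = 17.68 g
EDTA disodium salt: 0.169 g/L × 0.83 L = 0.14027 g = 140.27 mg

sodium succinate 2.24 g; Tris base 9.96 g; soluble starch 17.68 g; EDTA disodium salt 140.27 mg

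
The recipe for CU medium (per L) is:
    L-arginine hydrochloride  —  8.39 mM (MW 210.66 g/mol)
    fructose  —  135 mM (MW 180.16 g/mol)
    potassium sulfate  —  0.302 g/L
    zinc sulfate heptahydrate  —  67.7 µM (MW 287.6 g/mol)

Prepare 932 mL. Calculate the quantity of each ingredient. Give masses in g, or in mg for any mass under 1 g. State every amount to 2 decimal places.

Target volume = 932 mL = 0.932 L.
L-arginine hydrochloride: 8.39 mmol/L × 210.66 g/mol × 0.932 L ÷ 1000 = 1.65 g
fructose: 135 mmol/L × 180.16 g/mol × 0.932 L ÷ 1000 = 22.67 g
potassium sulfate: 0.302 g/L × 0.932 L = 0.281464 g = 281.46 mg
zinc sulfate heptahydrate: 67.7 µmol/L × 287.6 g/mol × 0.932 L ÷ 1000 = 18.15 mg

L-arginine hydrochloride 1.65 g; fructose 22.67 g; potassium sulfate 281.46 mg; zinc sulfate heptahydrate 18.15 mg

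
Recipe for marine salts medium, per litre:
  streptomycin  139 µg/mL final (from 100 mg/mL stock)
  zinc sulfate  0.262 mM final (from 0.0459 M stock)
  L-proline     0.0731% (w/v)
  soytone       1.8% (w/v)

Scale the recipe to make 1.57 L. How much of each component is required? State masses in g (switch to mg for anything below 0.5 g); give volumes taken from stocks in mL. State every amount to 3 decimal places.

Working volume: 1.57 L.
streptomycin: V = C2·V2/C1 = 139 µg/mL × 1570 mL ÷ 100000 µg/mL = 2.182 mL
zinc sulfate: dilute stock: 0.262 mM × 1570 mL ÷ 45.9 mM = 8.962 mL
L-proline: 0.0731 g per 100 mL × 1570 mL ÷ 100 = 1.148 g
soytone: 1.8% w/v = 18 g/L → 18 × 1.57 L = 28.260 g

streptomycin 2.182 mL; zinc sulfate 8.962 mL; L-proline 1.148 g; soytone 28.260 g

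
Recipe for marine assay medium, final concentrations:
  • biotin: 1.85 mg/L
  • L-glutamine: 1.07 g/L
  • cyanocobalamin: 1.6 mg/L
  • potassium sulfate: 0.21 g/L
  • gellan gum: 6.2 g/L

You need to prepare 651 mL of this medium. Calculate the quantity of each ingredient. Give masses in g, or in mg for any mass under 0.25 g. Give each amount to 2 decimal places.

Target volume = 651 mL = 0.651 L.
biotin: 1.85 mg/L × 0.651 L = 1.20 mg
L-glutamine: 1.07 g/L × 0.651 L = 0.70 g
cyanocobalamin: 1.6 mg/L × 0.651 L = 1.04 mg
potassium sulfate: 0.21 g/L × 0.651 L = 0.13671 g = 136.71 mg
gellan gum: 6.2 g/L × 0.651 L = 4.04 g

biotin 1.20 mg; L-glutamine 0.70 g; cyanocobalamin 1.04 mg; potassium sulfate 136.71 mg; gellan gum 4.04 g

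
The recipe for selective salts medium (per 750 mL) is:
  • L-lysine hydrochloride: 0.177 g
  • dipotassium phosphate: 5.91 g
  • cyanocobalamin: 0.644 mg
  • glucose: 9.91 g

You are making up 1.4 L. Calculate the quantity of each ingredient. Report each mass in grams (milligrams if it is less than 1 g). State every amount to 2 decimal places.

Scale factor = 1400 mL / 750 mL = 1.86667.
L-lysine hydrochloride: 0.177 g × (1400 mL / 750 mL) = 0.3304 g = 330.40 mg
dipotassium phosphate: 5.91 g × (1400 mL / 750 mL) = 11.03 g
cyanocobalamin: 0.644 mg × (1400 mL / 750 mL) = 1.20 mg
glucose: 9.91 g × (1400 mL / 750 mL) = 18.50 g

L-lysine hydrochloride 330.40 mg; dipotassium phosphate 11.03 g; cyanocobalamin 1.20 mg; glucose 18.50 g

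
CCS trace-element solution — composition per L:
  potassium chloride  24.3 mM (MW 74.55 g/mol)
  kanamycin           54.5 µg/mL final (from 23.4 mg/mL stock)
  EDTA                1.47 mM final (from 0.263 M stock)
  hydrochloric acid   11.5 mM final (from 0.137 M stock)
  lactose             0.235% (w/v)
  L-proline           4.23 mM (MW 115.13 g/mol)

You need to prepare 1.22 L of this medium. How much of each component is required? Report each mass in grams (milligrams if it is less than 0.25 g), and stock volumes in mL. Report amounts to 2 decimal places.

Working volume: 1.22 L.
potassium chloride: 24.3 mmol/L × 74.55 g/mol × 1.22 L ÷ 1000 = 2.21 g
kanamycin: C1V1 = C2V2 → 54.5 µg/mL × 1220 mL ÷ 23400 µg/mL = 2.84 mL
EDTA: dilute stock: 1.47 mM × 1220 mL ÷ 263 mM = 6.82 mL
hydrochloric acid: C1V1 = C2V2 → 11.5 mM × 1220 mL ÷ 137 mM = 102.41 mL
lactose: 0.235 g per 100 mL × 1220 mL ÷ 100 = 2.87 g
L-proline: 4.23 mmol/L × 115.13 g/mol × 1.22 L ÷ 1000 = 0.59 g

potassium chloride 2.21 g; kanamycin 2.84 mL; EDTA 6.82 mL; hydrochloric acid 102.41 mL; lactose 2.87 g; L-proline 0.59 g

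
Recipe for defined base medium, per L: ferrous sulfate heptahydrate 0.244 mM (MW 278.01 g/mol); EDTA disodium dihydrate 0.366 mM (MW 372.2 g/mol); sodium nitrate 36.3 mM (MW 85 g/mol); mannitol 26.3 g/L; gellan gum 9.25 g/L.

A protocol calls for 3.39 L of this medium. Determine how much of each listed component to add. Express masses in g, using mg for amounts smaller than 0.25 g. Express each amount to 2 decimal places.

ferrous sulfate heptahydrate 229.96 mg; EDTA disodium dihydrate 0.46 g; sodium nitrate 10.46 g; mannitol 89.16 g; gellan gum 31.36 g

Working volume: 3.39 L.
ferrous sulfate heptahydrate: 0.244 mmol/L × 278.01 mg/mmol × 3.39 L = 229.96 mg
EDTA disodium dihydrate: 0.366 mmol/L × 372.2 g/mol × 3.39 L ÷ 1000 = 0.46 g
sodium nitrate: 36.3 mmol/L × 85 g/mol × 3.39 L ÷ 1000 = 10.46 g
mannitol: 26.3 g/L × 3.39 L = 89.16 g
gellan gum: 9.25 g/L × 3.39 L = 31.36 g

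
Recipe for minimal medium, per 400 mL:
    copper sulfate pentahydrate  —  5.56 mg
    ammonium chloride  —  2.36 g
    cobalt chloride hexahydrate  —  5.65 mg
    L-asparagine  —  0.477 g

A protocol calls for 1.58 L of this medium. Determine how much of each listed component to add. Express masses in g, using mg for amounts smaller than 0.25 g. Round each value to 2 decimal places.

copper sulfate pentahydrate 21.96 mg; ammonium chloride 9.32 g; cobalt chloride hexahydrate 22.32 mg; L-asparagine 1.88 g

Ratio of target to recipe volume: 1580 / 400 = 3.95.
copper sulfate pentahydrate: 5.56 mg × (1580 mL / 400 mL) = 21.96 mg
ammonium chloride: 2.36 g × (1580 mL / 400 mL) = 9.32 g
cobalt chloride hexahydrate: 5.65 mg × (1580 mL / 400 mL) = 22.32 mg
L-asparagine: 0.477 g × (1580 mL / 400 mL) = 1.88 g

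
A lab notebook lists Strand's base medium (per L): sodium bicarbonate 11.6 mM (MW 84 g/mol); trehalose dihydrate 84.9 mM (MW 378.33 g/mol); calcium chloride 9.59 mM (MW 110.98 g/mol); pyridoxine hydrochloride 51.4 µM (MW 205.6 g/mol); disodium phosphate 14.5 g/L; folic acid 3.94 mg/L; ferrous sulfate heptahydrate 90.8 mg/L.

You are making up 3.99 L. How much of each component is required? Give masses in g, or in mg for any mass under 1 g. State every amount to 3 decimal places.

Working volume: 3.99 L.
sodium bicarbonate: 11.6 mmol/L × 84 g/mol × 3.99 L ÷ 1000 = 3.888 g
trehalose dihydrate: 84.9 mmol/L × 378.33 g/mol × 3.99 L ÷ 1000 = 128.160 g
calcium chloride: 9.59 mmol/L × 110.98 g/mol × 3.99 L ÷ 1000 = 4.247 g
pyridoxine hydrochloride: 51.4 µmol/L × 205.6 g/mol × 3.99 L ÷ 1000 = 42.166 mg
disodium phosphate: 14.5 g/L × 3.99 L = 57.855 g
folic acid: 3.94 mg/L × 3.99 L = 15.721 mg
ferrous sulfate heptahydrate: 90.8 mg/L × 3.99 L = 362.292 mg

sodium bicarbonate 3.888 g; trehalose dihydrate 128.160 g; calcium chloride 4.247 g; pyridoxine hydrochloride 42.166 mg; disodium phosphate 57.855 g; folic acid 15.721 mg; ferrous sulfate heptahydrate 362.292 mg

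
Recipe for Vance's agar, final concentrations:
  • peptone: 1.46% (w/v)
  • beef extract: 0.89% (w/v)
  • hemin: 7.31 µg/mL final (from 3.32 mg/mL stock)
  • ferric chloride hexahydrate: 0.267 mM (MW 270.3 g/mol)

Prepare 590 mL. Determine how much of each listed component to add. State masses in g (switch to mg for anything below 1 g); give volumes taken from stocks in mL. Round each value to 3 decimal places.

Working volume: 590 mL = 0.59 L.
peptone: 1.46% w/v = 14.6 g/L → 14.6 × 0.59 L = 8.614 g
beef extract: 0.89% w/v = 8.9 g/L → 8.9 × 0.59 L = 5.251 g
hemin: dilute stock: 7.31 µg/mL × 590 mL ÷ 3320 µg/mL = 1.299 mL
ferric chloride hexahydrate: 0.267 mmol/L × 270.3 mg/mmol × 0.59 L = 42.580 mg

peptone 8.614 g; beef extract 5.251 g; hemin 1.299 mL; ferric chloride hexahydrate 42.580 mg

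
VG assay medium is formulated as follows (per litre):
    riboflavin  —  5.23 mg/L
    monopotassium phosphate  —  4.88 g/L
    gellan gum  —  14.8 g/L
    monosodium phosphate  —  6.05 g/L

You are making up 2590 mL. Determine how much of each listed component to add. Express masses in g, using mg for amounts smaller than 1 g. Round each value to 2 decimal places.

riboflavin 13.55 mg; monopotassium phosphate 12.64 g; gellan gum 38.33 g; monosodium phosphate 15.67 g

Scale factor relative to 1 L: 2.59.
riboflavin: 5.23 mg/L × 2.59 L = 13.55 mg
monopotassium phosphate: 4.88 g/L × 2.59 L = 12.64 g
gellan gum: 14.8 g/L × 2.59 L = 38.33 g
monosodium phosphate: 6.05 g/L × 2.59 L = 15.67 g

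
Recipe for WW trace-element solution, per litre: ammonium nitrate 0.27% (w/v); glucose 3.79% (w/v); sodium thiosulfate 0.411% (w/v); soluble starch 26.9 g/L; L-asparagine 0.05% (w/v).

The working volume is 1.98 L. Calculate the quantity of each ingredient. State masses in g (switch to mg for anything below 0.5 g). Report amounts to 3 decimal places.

Scale factor relative to 1 L: 1.98.
ammonium nitrate: 0.27% w/v = 2.7 g/L → 2.7 × 1.98 L = 5.346 g
glucose: 3.79% w/v = 37.9 g/L → 37.9 × 1.98 L = 75.042 g
sodium thiosulfate: 0.411% w/v = 4.11 g/L → 4.11 × 1.98 L = 8.138 g
soluble starch: 26.9 g/L × 1.98 L = 53.262 g
L-asparagine: 0.05 g per 100 mL × 1980 mL ÷ 100 = 0.990 g

ammonium nitrate 5.346 g; glucose 75.042 g; sodium thiosulfate 8.138 g; soluble starch 53.262 g; L-asparagine 0.990 g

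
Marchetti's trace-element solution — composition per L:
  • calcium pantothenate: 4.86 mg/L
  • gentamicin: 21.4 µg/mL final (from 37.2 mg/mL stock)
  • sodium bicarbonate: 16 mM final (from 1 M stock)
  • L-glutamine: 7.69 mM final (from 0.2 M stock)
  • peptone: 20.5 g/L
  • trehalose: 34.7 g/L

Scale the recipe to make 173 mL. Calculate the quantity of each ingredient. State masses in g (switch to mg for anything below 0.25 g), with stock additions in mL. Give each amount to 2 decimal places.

calcium pantothenate 0.84 mg; gentamicin 0.10 mL; sodium bicarbonate 2.77 mL; L-glutamine 6.65 mL; peptone 3.55 g; trehalose 6.00 g

Target volume = 173 mL = 0.173 L.
calcium pantothenate: 4.86 mg/L × 0.173 L = 0.84 mg
gentamicin: C1V1 = C2V2 → 21.4 µg/mL × 173 mL ÷ 37200 µg/mL = 0.10 mL
sodium bicarbonate: C1V1 = C2V2 → 16 mM × 173 mL ÷ 1000 mM = 2.77 mL
L-glutamine: dilute stock: 7.69 mM × 173 mL ÷ 200 mM = 6.65 mL
peptone: 20.5 g/L × 0.173 L = 3.55 g
trehalose: 34.7 g/L × 0.173 L = 6.00 g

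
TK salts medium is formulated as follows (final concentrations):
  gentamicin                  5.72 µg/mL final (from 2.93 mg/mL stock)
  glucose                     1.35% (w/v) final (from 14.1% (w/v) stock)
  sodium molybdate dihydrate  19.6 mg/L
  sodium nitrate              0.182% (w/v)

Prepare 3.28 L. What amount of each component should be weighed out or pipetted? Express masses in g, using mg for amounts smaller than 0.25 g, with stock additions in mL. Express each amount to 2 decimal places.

gentamicin 6.40 mL; glucose 314.04 mL; sodium molybdate dihydrate 64.29 mg; sodium nitrate 5.97 g

Working volume: 3.28 L.
gentamicin: V = C2·V2/C1 = 5.72 µg/mL × 3280 mL ÷ 2930 µg/mL = 6.40 mL
glucose: C1V1 = C2V2 → 1.35% ÷ 14.1% × 3280 mL = 314.04 mL
sodium molybdate dihydrate: 19.6 mg/L × 3.28 L = 64.29 mg
sodium nitrate: 0.182% w/v = 1.82 g/L → 1.82 × 3.28 L = 5.97 g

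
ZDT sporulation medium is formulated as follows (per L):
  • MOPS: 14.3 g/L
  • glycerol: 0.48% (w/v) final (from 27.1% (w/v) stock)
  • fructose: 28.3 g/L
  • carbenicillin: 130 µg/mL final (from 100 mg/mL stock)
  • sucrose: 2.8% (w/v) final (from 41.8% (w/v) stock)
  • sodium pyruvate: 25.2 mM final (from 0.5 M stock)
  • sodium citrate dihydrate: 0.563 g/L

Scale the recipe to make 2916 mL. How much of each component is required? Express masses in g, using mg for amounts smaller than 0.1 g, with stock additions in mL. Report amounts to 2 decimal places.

MOPS 41.70 g; glycerol 51.65 mL; fructose 82.52 g; carbenicillin 3.79 mL; sucrose 195.33 mL; sodium pyruvate 146.97 mL; sodium citrate dihydrate 1.64 g

Working volume: 2916 mL = 2.916 L.
MOPS: 14.3 g/L × 2.916 L = 41.70 g
glycerol: C1V1 = C2V2 → 0.48% ÷ 27.1% × 2916 mL = 51.65 mL
fructose: 28.3 g/L × 2.916 L = 82.52 g
carbenicillin: dilute stock: 130 µg/mL × 2916 mL ÷ 100000 µg/mL = 3.79 mL
sucrose: dilute stock: 2.8% ÷ 41.8% × 2916 mL = 195.33 mL
sodium pyruvate: dilute stock: 25.2 mM × 2916 mL ÷ 500 mM = 146.97 mL
sodium citrate dihydrate: 0.563 g/L × 2.916 L = 1.64 g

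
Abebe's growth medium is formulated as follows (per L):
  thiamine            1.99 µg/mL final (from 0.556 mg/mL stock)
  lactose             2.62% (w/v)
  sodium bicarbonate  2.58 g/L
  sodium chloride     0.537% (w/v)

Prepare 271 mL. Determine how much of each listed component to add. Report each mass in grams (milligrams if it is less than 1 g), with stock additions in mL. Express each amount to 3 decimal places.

Scale factor relative to 1 L: 0.271.
thiamine: dilute stock: 1.99 µg/mL × 271 mL ÷ 556 µg/mL = 0.970 mL
lactose: 2.62% w/v = 26.2 g/L → 26.2 × 0.271 L = 7.100 g
sodium bicarbonate: 2.58 g/L × 0.271 L = 0.69918 g = 699.180 mg
sodium chloride: 0.537 g per 100 mL × 271 mL ÷ 100 = 1.455 g

thiamine 0.970 mL; lactose 7.100 g; sodium bicarbonate 699.180 mg; sodium chloride 1.455 g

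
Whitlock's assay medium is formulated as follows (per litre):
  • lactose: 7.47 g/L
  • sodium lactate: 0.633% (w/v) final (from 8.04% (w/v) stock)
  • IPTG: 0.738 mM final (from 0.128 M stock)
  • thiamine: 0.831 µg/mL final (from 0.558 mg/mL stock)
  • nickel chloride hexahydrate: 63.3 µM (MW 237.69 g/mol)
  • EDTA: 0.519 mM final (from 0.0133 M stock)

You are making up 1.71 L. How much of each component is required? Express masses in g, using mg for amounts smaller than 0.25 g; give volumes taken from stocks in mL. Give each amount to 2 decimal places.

lactose 12.77 g; sodium lactate 134.63 mL; IPTG 9.86 mL; thiamine 2.55 mL; nickel chloride hexahydrate 25.73 mg; EDTA 66.73 mL

Scale factor relative to 1 L: 1.71.
lactose: 7.47 g/L × 1.71 L = 12.77 g
sodium lactate: C1V1 = C2V2 → 0.633% ÷ 8.04% × 1710 mL = 134.63 mL
IPTG: dilute stock: 0.738 mM × 1710 mL ÷ 128 mM = 9.86 mL
thiamine: C1V1 = C2V2 → 0.831 µg/mL × 1710 mL ÷ 558 µg/mL = 2.55 mL
nickel chloride hexahydrate: 63.3 µmol/L × 237.69 g/mol × 1.71 L ÷ 1000 = 25.73 mg
EDTA: V = C2·V2/C1 = 0.519 mM × 1710 mL ÷ 13.3 mM = 66.73 mL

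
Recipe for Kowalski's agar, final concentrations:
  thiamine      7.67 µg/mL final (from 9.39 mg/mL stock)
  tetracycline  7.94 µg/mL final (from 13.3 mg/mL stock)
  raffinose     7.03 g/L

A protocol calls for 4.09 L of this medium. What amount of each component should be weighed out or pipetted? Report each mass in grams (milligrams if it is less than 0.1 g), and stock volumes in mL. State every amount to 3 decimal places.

Scale factor relative to 1 L: 4.09.
thiamine: V = C2·V2/C1 = 7.67 µg/mL × 4090 mL ÷ 9390 µg/mL = 3.341 mL
tetracycline: V = C2·V2/C1 = 7.94 µg/mL × 4090 mL ÷ 13300 µg/mL = 2.442 mL
raffinose: 7.03 g/L × 4.09 L = 28.753 g

thiamine 3.341 mL; tetracycline 2.442 mL; raffinose 28.753 g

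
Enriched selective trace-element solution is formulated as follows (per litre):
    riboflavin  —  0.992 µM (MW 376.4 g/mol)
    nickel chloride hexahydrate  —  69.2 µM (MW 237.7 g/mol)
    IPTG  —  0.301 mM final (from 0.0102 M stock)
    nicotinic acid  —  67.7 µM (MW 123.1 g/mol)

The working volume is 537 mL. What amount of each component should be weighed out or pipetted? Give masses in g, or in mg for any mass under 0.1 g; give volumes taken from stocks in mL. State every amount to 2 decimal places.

Scale factor relative to 1 L: 0.537.
riboflavin: 0.992 µmol/L × 376.4 g/mol × 0.537 L ÷ 1000 = 0.20 mg
nickel chloride hexahydrate: 69.2 µmol/L × 237.7 g/mol × 0.537 L ÷ 1000 = 8.83 mg
IPTG: C1V1 = C2V2 → 0.301 mM × 537 mL ÷ 10.2 mM = 15.85 mL
nicotinic acid: 67.7 µmol/L × 123.1 g/mol × 0.537 L ÷ 1000 = 4.48 mg

riboflavin 0.20 mg; nickel chloride hexahydrate 8.83 mg; IPTG 15.85 mL; nicotinic acid 4.48 mg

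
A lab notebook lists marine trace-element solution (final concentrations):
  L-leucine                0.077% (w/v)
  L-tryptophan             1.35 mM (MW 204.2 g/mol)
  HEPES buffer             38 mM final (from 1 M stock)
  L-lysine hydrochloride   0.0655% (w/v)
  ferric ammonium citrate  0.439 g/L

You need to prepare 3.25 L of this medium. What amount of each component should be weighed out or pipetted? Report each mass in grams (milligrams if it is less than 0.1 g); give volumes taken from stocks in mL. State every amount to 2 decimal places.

L-leucine 2.50 g; L-tryptophan 0.90 g; HEPES buffer 123.50 mL; L-lysine hydrochloride 2.13 g; ferric ammonium citrate 1.43 g

Working volume: 3.25 L.
L-leucine: 0.077 g per 100 mL × 3250 mL ÷ 100 = 2.50 g
L-tryptophan: 1.35 mmol/L × 204.2 g/mol × 3.25 L ÷ 1000 = 0.90 g
HEPES buffer: dilute stock: 38 mM × 3250 mL ÷ 1000 mM = 123.50 mL
L-lysine hydrochloride: 0.0655% w/v = 0.655 g/L → 0.655 × 3.25 L = 2.13 g
ferric ammonium citrate: 0.439 g/L × 3.25 L = 1.43 g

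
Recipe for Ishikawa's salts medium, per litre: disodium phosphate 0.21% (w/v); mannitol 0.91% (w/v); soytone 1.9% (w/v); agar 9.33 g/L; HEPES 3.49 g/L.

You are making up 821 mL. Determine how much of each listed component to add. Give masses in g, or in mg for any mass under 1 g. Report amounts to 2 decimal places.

disodium phosphate 1.72 g; mannitol 7.47 g; soytone 15.60 g; agar 7.66 g; HEPES 2.87 g

Working volume: 821 mL = 0.821 L.
disodium phosphate: 0.21 g per 100 mL × 821 mL ÷ 100 = 1.72 g
mannitol: 0.91% w/v = 9.1 g/L → 9.1 × 0.821 L = 7.47 g
soytone: 1.9% w/v = 19 g/L → 19 × 0.821 L = 15.60 g
agar: 9.33 g/L × 0.821 L = 7.66 g
HEPES: 3.49 g/L × 0.821 L = 2.87 g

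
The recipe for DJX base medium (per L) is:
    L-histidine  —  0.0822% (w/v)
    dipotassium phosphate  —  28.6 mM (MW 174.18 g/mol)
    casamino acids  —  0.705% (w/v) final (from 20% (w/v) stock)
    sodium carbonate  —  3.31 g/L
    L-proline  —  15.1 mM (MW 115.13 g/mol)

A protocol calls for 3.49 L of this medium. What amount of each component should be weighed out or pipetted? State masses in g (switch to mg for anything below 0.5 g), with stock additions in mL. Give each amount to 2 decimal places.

L-histidine 2.87 g; dipotassium phosphate 17.39 g; casamino acids 123.02 mL; sodium carbonate 11.55 g; L-proline 6.07 g

Scale factor relative to 1 L: 3.49.
L-histidine: 0.0822 g per 100 mL × 3490 mL ÷ 100 = 2.87 g
dipotassium phosphate: 28.6 mmol/L × 174.18 g/mol × 3.49 L ÷ 1000 = 17.39 g
casamino acids: dilute stock: 0.705% ÷ 20% × 3490 mL = 123.02 mL
sodium carbonate: 3.31 g/L × 3.49 L = 11.55 g
L-proline: 15.1 mmol/L × 115.13 g/mol × 3.49 L ÷ 1000 = 6.07 g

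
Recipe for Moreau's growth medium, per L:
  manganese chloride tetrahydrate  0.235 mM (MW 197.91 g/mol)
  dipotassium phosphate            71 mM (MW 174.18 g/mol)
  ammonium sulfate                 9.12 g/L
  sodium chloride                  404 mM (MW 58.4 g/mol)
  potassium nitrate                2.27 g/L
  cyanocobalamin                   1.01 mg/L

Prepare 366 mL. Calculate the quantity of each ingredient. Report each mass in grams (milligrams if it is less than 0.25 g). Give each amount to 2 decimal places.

Scale factor relative to 1 L: 0.366.
manganese chloride tetrahydrate: 0.235 mmol/L × 197.91 mg/mmol × 0.366 L = 17.02 mg
dipotassium phosphate: 71 mmol/L × 174.18 g/mol × 0.366 L ÷ 1000 = 4.53 g
ammonium sulfate: 9.12 g/L × 0.366 L = 3.34 g
sodium chloride: 404 mmol/L × 58.4 g/mol × 0.366 L ÷ 1000 = 8.64 g
potassium nitrate: 2.27 g/L × 0.366 L = 0.83 g
cyanocobalamin: 1.01 mg/L × 0.366 L = 0.37 mg

manganese chloride tetrahydrate 17.02 mg; dipotassium phosphate 4.53 g; ammonium sulfate 3.34 g; sodium chloride 8.64 g; potassium nitrate 0.83 g; cyanocobalamin 0.37 mg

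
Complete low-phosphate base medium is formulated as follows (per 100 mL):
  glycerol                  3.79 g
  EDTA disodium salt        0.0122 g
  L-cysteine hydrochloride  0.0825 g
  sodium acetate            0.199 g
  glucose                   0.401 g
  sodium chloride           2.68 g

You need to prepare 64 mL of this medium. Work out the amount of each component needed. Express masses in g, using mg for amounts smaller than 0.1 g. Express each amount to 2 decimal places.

Ratio of target to recipe volume: 64 / 100 = 0.64.
glycerol: 3.79 g × (64 mL / 100 mL) = 2.43 g
EDTA disodium salt: 0.0122 g × (64 mL / 100 mL) = 0.007808 g = 7.81 mg
L-cysteine hydrochloride: 0.0825 g × (64 mL / 100 mL) = 0.0528 g = 52.80 mg
sodium acetate: 0.199 g × (64 mL / 100 mL) = 0.13 g
glucose: 0.401 g × (64 mL / 100 mL) = 0.26 g
sodium chloride: 2.68 g × (64 mL / 100 mL) = 1.72 g

glycerol 2.43 g; EDTA disodium salt 7.81 mg; L-cysteine hydrochloride 52.80 mg; sodium acetate 0.13 g; glucose 0.26 g; sodium chloride 1.72 g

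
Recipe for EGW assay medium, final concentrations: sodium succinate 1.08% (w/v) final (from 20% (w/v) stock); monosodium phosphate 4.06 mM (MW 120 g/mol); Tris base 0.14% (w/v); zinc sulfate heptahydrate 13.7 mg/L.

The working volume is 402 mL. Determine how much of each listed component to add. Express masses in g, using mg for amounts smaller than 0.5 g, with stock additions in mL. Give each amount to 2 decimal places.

sodium succinate 21.71 mL; monosodium phosphate 195.85 mg; Tris base 0.56 g; zinc sulfate heptahydrate 5.51 mg

Target volume = 402 mL = 0.402 L.
sodium succinate: V = C2·V2/C1 = 1.08% ÷ 20% × 402 mL = 21.71 mL
monosodium phosphate: 4.06 mmol/L × 120 mg/mmol × 0.402 L = 195.85 mg
Tris base: 0.14 g per 100 mL × 402 mL ÷ 100 = 0.56 g
zinc sulfate heptahydrate: 13.7 mg/L × 0.402 L = 5.51 mg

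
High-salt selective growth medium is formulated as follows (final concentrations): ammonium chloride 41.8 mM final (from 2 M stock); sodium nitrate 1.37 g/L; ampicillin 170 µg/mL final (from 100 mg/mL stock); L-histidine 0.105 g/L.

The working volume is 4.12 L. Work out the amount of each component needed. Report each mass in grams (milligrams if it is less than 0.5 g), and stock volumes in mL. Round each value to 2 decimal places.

Working volume: 4.12 L.
ammonium chloride: V = C2·V2/C1 = 41.8 mM × 4120 mL ÷ 2000 mM = 86.11 mL
sodium nitrate: 1.37 g/L × 4.12 L = 5.64 g
ampicillin: V = C2·V2/C1 = 170 µg/mL × 4120 mL ÷ 100000 µg/mL = 7.00 mL
L-histidine: 0.105 g/L × 4.12 L = 0.4326 g = 432.60 mg

ammonium chloride 86.11 mL; sodium nitrate 5.64 g; ampicillin 7.00 mL; L-histidine 432.60 mg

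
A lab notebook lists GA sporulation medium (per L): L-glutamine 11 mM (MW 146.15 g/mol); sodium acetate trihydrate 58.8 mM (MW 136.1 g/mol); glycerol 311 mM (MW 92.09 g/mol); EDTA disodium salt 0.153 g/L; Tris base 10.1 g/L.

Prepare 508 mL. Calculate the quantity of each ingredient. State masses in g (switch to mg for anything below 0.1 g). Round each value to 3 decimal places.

Working volume: 508 mL = 0.508 L.
L-glutamine: 11 mmol/L × 146.15 g/mol × 0.508 L ÷ 1000 = 0.817 g
sodium acetate trihydrate: 58.8 mmol/L × 136.1 g/mol × 0.508 L ÷ 1000 = 4.065 g
glycerol: 311 mmol/L × 92.09 g/mol × 0.508 L ÷ 1000 = 14.549 g
EDTA disodium salt: 0.153 g/L × 0.508 L = 0.077724 g = 77.724 mg
Tris base: 10.1 g/L × 0.508 L = 5.131 g

L-glutamine 0.817 g; sodium acetate trihydrate 4.065 g; glycerol 14.549 g; EDTA disodium salt 77.724 mg; Tris base 5.131 g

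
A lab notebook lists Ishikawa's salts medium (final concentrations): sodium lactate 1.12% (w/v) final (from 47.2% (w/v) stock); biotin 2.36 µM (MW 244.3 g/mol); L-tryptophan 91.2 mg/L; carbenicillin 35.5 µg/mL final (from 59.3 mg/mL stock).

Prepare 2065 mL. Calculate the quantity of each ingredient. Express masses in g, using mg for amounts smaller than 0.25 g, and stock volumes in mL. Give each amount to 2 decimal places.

Target volume = 2065 mL = 2.065 L.
sodium lactate: dilute stock: 1.12% ÷ 47.2% × 2065 mL = 49.00 mL
biotin: 2.36 µmol/L × 244.3 g/mol × 2.065 L ÷ 1000 = 1.19 mg
L-tryptophan: 91.2 mg/L × 2.065 L = 188.33 mg
carbenicillin: C1V1 = C2V2 → 35.5 µg/mL × 2065 mL ÷ 59300 µg/mL = 1.24 mL

sodium lactate 49.00 mL; biotin 1.19 mg; L-tryptophan 188.33 mg; carbenicillin 1.24 mL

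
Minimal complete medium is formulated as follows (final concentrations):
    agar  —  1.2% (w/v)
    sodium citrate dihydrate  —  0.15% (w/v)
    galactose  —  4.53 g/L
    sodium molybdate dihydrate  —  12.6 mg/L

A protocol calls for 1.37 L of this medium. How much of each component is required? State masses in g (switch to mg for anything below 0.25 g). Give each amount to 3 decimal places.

Working volume: 1.37 L.
agar: 1.2 g per 100 mL × 1370 mL ÷ 100 = 16.440 g
sodium citrate dihydrate: 0.15 g per 100 mL × 1370 mL ÷ 100 = 2.055 g
galactose: 4.53 g/L × 1.37 L = 6.206 g
sodium molybdate dihydrate: 12.6 mg/L × 1.37 L = 17.262 mg

agar 16.440 g; sodium citrate dihydrate 2.055 g; galactose 6.206 g; sodium molybdate dihydrate 17.262 mg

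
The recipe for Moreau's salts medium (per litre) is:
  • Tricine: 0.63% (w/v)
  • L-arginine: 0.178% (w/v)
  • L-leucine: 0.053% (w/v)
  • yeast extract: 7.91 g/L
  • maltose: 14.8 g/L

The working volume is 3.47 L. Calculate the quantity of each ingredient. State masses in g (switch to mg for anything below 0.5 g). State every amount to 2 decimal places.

Tricine 21.86 g; L-arginine 6.18 g; L-leucine 1.84 g; yeast extract 27.45 g; maltose 51.36 g

Working volume: 3.47 L.
Tricine: 0.63 g per 100 mL × 3470 mL ÷ 100 = 21.86 g
L-arginine: 0.178 g per 100 mL × 3470 mL ÷ 100 = 6.18 g
L-leucine: 0.053% w/v = 0.53 g/L → 0.53 × 3.47 L = 1.84 g
yeast extract: 7.91 g/L × 3.47 L = 27.45 g
maltose: 14.8 g/L × 3.47 L = 51.36 g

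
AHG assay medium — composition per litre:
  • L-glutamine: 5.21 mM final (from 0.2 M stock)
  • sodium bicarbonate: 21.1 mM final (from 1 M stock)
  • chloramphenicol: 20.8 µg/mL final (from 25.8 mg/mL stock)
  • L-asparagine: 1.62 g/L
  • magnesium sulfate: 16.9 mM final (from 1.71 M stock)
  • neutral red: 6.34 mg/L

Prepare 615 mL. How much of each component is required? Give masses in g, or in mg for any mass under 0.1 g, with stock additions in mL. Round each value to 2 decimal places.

L-glutamine 16.02 mL; sodium bicarbonate 12.98 mL; chloramphenicol 0.50 mL; L-asparagine 1.00 g; magnesium sulfate 6.08 mL; neutral red 3.90 mg

Scale factor relative to 1 L: 0.615.
L-glutamine: V = C2·V2/C1 = 5.21 mM × 615 mL ÷ 200 mM = 16.02 mL
sodium bicarbonate: V = C2·V2/C1 = 21.1 mM × 615 mL ÷ 1000 mM = 12.98 mL
chloramphenicol: C1V1 = C2V2 → 20.8 µg/mL × 615 mL ÷ 25800 µg/mL = 0.50 mL
L-asparagine: 1.62 g/L × 0.615 L = 1.00 g
magnesium sulfate: C1V1 = C2V2 → 16.9 mM × 615 mL ÷ 1710 mM = 6.08 mL
neutral red: 6.34 mg/L × 0.615 L = 3.90 mg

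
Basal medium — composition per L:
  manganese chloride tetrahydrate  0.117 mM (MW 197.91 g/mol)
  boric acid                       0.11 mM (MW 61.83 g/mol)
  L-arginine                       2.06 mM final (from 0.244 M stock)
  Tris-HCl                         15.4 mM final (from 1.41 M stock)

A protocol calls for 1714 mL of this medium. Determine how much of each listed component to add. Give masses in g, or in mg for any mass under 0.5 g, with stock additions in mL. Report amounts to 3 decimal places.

manganese chloride tetrahydrate 39.688 mg; boric acid 11.657 mg; L-arginine 14.471 mL; Tris-HCl 18.720 mL

Target volume = 1714 mL = 1.714 L.
manganese chloride tetrahydrate: 0.117 mmol/L × 197.91 mg/mmol × 1.714 L = 39.688 mg
boric acid: 0.11 mmol/L × 61.83 mg/mmol × 1.714 L = 11.657 mg
L-arginine: C1V1 = C2V2 → 2.06 mM × 1714 mL ÷ 244 mM = 14.471 mL
Tris-HCl: C1V1 = C2V2 → 15.4 mM × 1714 mL ÷ 1410 mM = 18.720 mL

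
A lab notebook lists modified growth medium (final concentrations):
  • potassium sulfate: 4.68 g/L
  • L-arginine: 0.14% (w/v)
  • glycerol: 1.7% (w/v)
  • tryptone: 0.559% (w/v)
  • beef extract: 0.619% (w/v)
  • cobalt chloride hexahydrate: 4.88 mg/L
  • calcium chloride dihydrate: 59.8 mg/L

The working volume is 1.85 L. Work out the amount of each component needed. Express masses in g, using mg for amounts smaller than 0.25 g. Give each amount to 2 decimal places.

potassium sulfate 8.66 g; L-arginine 2.59 g; glycerol 31.45 g; tryptone 10.34 g; beef extract 11.45 g; cobalt chloride hexahydrate 9.03 mg; calcium chloride dihydrate 110.63 mg

Scale factor relative to 1 L: 1.85.
potassium sulfate: 4.68 g/L × 1.85 L = 8.66 g
L-arginine: 0.14% w/v = 1.4 g/L → 1.4 × 1.85 L = 2.59 g
glycerol: 1.7 g per 100 mL × 1850 mL ÷ 100 = 31.45 g
tryptone: 0.559 g per 100 mL × 1850 mL ÷ 100 = 10.34 g
beef extract: 0.619 g per 100 mL × 1850 mL ÷ 100 = 11.45 g
cobalt chloride hexahydrate: 4.88 mg/L × 1.85 L = 9.03 mg
calcium chloride dihydrate: 59.8 mg/L × 1.85 L = 110.63 mg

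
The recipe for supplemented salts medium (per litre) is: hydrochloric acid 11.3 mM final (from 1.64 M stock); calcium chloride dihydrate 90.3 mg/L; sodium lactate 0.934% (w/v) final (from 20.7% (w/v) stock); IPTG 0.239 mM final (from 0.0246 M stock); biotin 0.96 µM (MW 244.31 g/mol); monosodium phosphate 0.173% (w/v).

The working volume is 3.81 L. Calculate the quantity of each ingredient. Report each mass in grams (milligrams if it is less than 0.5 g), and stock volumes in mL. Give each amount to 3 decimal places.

Working volume: 3.81 L.
hydrochloric acid: dilute stock: 11.3 mM × 3810 mL ÷ 1640 mM = 26.252 mL
calcium chloride dihydrate: 90.3 mg/L × 3.81 L = 344.043 mg
sodium lactate: C1V1 = C2V2 → 0.934% ÷ 20.7% × 3810 mL = 171.910 mL
IPTG: dilute stock: 0.239 mM × 3810 mL ÷ 24.6 mM = 37.016 mL
biotin: 0.96 µmol/L × 244.31 g/mol × 3.81 L ÷ 1000 = 0.894 mg
monosodium phosphate: 0.173% w/v = 1.73 g/L → 1.73 × 3.81 L = 6.591 g

hydrochloric acid 26.252 mL; calcium chloride dihydrate 344.043 mg; sodium lactate 171.910 mL; IPTG 37.016 mL; biotin 0.894 mg; monosodium phosphate 6.591 g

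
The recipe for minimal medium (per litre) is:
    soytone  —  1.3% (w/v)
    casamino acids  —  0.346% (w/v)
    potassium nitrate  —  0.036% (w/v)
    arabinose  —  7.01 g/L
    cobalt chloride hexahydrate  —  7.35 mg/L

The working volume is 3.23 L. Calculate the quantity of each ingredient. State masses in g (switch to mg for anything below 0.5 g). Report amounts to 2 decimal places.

Working volume: 3.23 L.
soytone: 1.3 g per 100 mL × 3230 mL ÷ 100 = 41.99 g
casamino acids: 0.346% w/v = 3.46 g/L → 3.46 × 3.23 L = 11.18 g
potassium nitrate: 0.036% w/v = 0.36 g/L → 0.36 × 3.23 L = 1.16 g
arabinose: 7.01 g/L × 3.23 L = 22.64 g
cobalt chloride hexahydrate: 7.35 mg/L × 3.23 L = 23.74 mg

soytone 41.99 g; casamino acids 11.18 g; potassium nitrate 1.16 g; arabinose 22.64 g; cobalt chloride hexahydrate 23.74 mg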